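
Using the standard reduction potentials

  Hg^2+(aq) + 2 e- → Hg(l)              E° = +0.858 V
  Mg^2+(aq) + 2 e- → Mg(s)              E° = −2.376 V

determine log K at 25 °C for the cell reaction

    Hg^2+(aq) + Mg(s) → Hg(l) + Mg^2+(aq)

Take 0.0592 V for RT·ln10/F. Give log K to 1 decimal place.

log K = 109.3

The Hg²⁺/Hg couple is reduced (cathode); E°cell = +0.858 − (−2.376) = +3.234 V with n = 2.
At equilibrium E = 0, so log K = nE°cell / 0.0592 = (2)(+3.234) / 0.0592 = 109.3.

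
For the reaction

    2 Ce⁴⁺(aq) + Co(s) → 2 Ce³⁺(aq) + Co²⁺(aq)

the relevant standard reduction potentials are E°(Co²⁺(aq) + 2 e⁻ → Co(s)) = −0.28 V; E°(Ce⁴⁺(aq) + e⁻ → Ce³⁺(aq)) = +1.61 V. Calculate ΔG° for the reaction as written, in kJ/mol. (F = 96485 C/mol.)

In the reaction as written Ce⁴⁺(aq) is reduced, so the Ce⁴⁺/Ce³⁺ couple is the cathode and Co²⁺/Co is the anode.
E°cell = +1.61 − (−0.28) = +1.89 V; balancing electrons gives n = 2.
ΔG° = −nFE°cell = −(2)(96485)(+1.89) J/mol = −365 kJ/mol.

−365 kJ/mol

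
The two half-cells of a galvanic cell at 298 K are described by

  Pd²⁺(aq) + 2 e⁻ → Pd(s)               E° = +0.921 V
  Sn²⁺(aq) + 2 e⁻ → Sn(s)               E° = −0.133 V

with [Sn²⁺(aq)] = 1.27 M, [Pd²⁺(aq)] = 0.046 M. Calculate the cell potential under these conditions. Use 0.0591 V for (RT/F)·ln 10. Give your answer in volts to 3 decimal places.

+1.011 V

Pd²⁺/Pd is reduced (cathode, E° = +0.921 V) and Sn²⁺/Sn is oxidized (anode).
E°cell = +0.921 − (−0.133) = +1.054 V, with n = 2 electrons transferred.
For the overall reaction Pd²⁺(aq) + Sn(s) → Pd(s) + Sn²⁺(aq), Q = [Sn²⁺(aq)] / [Pd²⁺(aq)] = 27.6, giving log Q = 1.441.
By the Nernst equation, E = +1.054 − (0.0591/2)·(1.441) = +1.011 V.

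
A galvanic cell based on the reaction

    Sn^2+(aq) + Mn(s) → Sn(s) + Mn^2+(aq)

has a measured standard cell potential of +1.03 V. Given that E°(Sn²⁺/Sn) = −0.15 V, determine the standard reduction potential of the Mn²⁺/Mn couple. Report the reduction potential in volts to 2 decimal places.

In the reaction as written the Sn²⁺/Sn couple is reduced (cathode) and Mn²⁺/Mn is oxidized (anode), so E°cell = E°(Sn²⁺/Sn) − E°(Mn²⁺/Mn).
E°(Mn²⁺/Mn) = E°(cathode) − E°cell = −0.15 − (+1.03) = −1.18 V.

−1.18 V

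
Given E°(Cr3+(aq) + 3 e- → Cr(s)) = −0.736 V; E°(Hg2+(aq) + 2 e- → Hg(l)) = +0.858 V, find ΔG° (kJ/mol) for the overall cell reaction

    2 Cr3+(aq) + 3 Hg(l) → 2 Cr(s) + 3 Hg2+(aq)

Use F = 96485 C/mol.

In the reaction as written Cr3+(aq) is reduced, so the Cr³⁺/Cr couple is the cathode and Hg²⁺/Hg is the anode.
E°cell = −0.736 − (+0.858) = −1.594 V; balancing electrons gives n = 6.
ΔG° = −nFE°cell = −(6)(96485)(−1.594) J/mol = +923 kJ/mol.

+923 kJ/mol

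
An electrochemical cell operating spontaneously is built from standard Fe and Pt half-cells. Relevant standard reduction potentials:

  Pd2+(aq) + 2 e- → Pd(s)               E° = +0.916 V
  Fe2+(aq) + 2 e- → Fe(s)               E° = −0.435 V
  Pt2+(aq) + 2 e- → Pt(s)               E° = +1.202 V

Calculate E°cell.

Of the two couples in this cell, the one with the more positive reduction potential is reduced at the cathode: here that is Pt²⁺/Pt (+1.202 V); Fe²⁺/Fe (−0.435 V) is the anode.
E°cell = E°(cathode) − E°(anode) = +1.202 − (−0.435) = +1.637 V.

+1.637 V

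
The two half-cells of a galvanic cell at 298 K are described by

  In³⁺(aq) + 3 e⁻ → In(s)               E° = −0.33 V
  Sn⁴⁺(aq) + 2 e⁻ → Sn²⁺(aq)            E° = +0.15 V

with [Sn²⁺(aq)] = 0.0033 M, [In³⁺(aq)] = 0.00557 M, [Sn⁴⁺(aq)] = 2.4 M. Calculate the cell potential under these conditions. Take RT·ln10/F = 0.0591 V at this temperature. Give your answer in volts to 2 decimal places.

+0.61 V

Sn⁴⁺/Sn²⁺ is reduced (cathode, E° = +0.15 V) and In³⁺/In is oxidized (anode).
E°cell = +0.15 − (−0.33) = +0.48 V, with n = 6 electrons transferred.
Balancing gives 3 Sn⁴⁺(aq) + 2 In(s) → 3 Sn²⁺(aq) + 2 In³⁺(aq); hence Q = ([Sn²⁺(aq)]^3·[In³⁺(aq)]^2) / [Sn⁴⁺(aq)]^3 = 8.07×10^−14 (log Q = −13.093).
By the Nernst equation, E = +0.48 − (0.0591/6)·(−13.093) = +0.61 V.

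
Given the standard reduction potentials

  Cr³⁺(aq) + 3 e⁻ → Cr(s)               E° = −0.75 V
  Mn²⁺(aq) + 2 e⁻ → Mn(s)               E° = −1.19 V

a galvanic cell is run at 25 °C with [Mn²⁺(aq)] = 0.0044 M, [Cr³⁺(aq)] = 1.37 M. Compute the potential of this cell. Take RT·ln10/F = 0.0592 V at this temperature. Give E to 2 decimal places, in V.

+0.51 V

The Cr³⁺/Cr couple has the more positive E°, so it is the cathode; Mn²⁺/Mn is the anode.
E°cell = −0.75 − (−1.19) = +0.44 V, with n = 6 electrons transferred.
Balancing gives 2 Cr³⁺(aq) + 3 Mn(s) → 2 Cr(s) + 3 Mn²⁺(aq); hence Q = [Mn²⁺(aq)]^3 / [Cr³⁺(aq)]^2 = 4.54×10^−8 (log Q = −7.343).
By the Nernst equation, E = +0.44 − (0.0592/6)·(−7.343) = +0.51 V.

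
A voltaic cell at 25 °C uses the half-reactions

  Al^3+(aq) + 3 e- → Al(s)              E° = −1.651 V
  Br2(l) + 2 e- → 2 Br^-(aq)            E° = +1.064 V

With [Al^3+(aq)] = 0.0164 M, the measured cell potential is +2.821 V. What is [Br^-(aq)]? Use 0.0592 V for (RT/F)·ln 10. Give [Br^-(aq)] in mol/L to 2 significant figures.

With Br₂/Br⁻ at the cathode and Al³⁺/Al at the anode, E°cell = +1.064 − (−1.651) = +2.715 V (n = 6).
From the Nernst equation, log Q = n(E° − E)/0.0592 = 6·(+2.715 − (+2.821))/0.0592 = −10.743.
Balancing electrons gives 3 Br2(l) + 2 Al(s) → 6 Br^-(aq) + 2 Al^3+(aq); thus Q = [Br^-(aq)]^6·[Al^3+(aq)]^2.
Substituting the known concentrations and solving, log [Br^-(aq)] = −1.195 and [Br^-(aq)] = 0.064 M.

0.064 M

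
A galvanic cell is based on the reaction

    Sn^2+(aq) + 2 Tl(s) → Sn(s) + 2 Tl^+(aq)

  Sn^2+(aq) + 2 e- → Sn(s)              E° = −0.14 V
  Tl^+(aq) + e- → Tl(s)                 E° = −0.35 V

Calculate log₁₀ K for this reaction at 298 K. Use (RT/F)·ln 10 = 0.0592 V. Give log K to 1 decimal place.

The Sn²⁺/Sn couple is reduced (cathode); E°cell = −0.14 − (−0.35) = +0.21 V with n = 2.
At equilibrium E = 0, so log K = nE°cell / 0.0592 = (2)(+0.21) / 0.0592 = 7.1.

log K = 7.1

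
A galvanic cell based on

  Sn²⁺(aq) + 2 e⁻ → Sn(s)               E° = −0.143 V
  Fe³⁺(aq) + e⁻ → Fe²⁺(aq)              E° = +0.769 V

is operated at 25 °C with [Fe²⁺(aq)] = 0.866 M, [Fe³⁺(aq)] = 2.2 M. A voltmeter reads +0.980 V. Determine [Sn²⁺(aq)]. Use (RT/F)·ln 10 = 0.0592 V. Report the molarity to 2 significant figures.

Fe³⁺/Fe²⁺ is the cathode (higher E°); E°cell = +0.769 − (−0.143) = +0.912 V with n = 2.
From the Nernst equation, log Q = n(E° − E)/0.0592 = 2·(+0.912 − (+0.980))/0.0592 = −2.297.
The balanced reaction is 2 Fe³⁺(aq) + Sn(s) → 2 Fe²⁺(aq) + Sn²⁺(aq), so Q = ([Fe²⁺(aq)]^2·[Sn²⁺(aq)]) / [Fe³⁺(aq)]^2.
Isolating [Sn²⁺(aq)] in Q = 10^{−2.297} yields log [Sn²⁺(aq)] = −1.487, i.e. 0.033 M.

0.033 M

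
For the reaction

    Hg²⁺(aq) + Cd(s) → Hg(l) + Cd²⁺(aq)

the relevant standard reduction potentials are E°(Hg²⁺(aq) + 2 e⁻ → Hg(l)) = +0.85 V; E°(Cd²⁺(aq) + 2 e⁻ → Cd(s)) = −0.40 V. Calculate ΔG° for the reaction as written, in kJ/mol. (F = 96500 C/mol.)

In the reaction as written Hg²⁺(aq) is reduced, so the Hg²⁺/Hg couple is the cathode and Cd²⁺/Cd is the anode.
E°cell = +0.85 − (−0.40) = +1.25 V; balancing electrons gives n = 2.
ΔG° = −nFE°cell = −(2)(96500)(+1.25) J/mol = −241 kJ/mol.

−241 kJ/mol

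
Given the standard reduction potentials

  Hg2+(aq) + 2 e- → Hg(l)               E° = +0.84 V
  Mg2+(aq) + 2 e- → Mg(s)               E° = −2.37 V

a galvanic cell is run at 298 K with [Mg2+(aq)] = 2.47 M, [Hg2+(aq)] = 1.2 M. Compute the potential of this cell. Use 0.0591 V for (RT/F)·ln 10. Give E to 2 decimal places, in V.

+3.20 V

The Hg²⁺/Hg couple has the more positive E°, so it is the cathode; Mg²⁺/Mg is the anode.
E°cell = E°cat − E°an = +0.84 − (−2.37) = +3.21 V; n = 2.
For the overall reaction Hg2+(aq) + Mg(s) → Hg(l) + Mg2+(aq), Q = [Mg2+(aq)] / [Hg2+(aq)] = 2.06, giving log Q = 0.314.
E = E° − (0.0591/n)·log Q = +3.21 − (0.0591/2)(0.314) = +3.20 V.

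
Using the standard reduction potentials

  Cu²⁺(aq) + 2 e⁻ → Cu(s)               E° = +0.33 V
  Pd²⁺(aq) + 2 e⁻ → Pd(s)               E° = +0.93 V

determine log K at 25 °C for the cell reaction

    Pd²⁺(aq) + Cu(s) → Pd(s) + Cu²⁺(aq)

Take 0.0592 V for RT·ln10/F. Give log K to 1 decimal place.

The Pd²⁺/Pd couple is reduced (cathode); E°cell = +0.93 − (+0.33) = +0.60 V with n = 2.
At equilibrium E = 0, so log K = nE°cell / 0.0592 = (2)(+0.60) / 0.0592 = 20.3.

log K = 20.3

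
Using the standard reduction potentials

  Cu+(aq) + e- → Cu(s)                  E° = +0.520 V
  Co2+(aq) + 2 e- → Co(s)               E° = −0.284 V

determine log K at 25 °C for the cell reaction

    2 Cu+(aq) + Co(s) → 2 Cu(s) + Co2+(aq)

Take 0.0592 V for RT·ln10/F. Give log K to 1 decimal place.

The Cu⁺/Cu couple is reduced (cathode); E°cell = +0.520 − (−0.284) = +0.804 V with n = 2.
At equilibrium E = 0, so log K = nE°cell / 0.0592 = (2)(+0.804) / 0.0592 = 27.2.

log K = 27.2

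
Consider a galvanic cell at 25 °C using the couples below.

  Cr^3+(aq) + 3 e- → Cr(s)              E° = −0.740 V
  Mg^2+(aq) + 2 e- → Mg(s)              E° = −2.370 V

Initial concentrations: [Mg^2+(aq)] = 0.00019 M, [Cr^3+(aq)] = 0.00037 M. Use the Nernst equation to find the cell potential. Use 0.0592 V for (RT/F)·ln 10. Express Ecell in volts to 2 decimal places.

Since E°(Cr³⁺/Cr) > E°(Mg²⁺/Mg), Cr³⁺/Cr serves as the cathode.
E°cell = E°cat − E°an = −0.740 − (−2.370) = +1.630 V; n = 6.
For the overall reaction 2 Cr^3+(aq) + 3 Mg(s) → 2 Cr(s) + 3 Mg^2+(aq), Q = [Mg^2+(aq)]^3 / [Cr^3+(aq)]^2 = 5.01×10^−5, giving log Q = −4.300.
By the Nernst equation, E = +1.630 − (0.0592/6)·(−4.300) = +1.67 V.

+1.67 V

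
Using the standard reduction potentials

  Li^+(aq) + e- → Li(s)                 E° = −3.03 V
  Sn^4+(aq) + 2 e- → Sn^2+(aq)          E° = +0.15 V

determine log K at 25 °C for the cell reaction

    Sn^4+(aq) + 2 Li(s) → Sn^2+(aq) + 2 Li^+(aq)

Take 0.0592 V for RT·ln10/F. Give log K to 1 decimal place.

The Sn⁴⁺/Sn²⁺ couple is reduced (cathode); E°cell = +0.15 − (−3.03) = +3.18 V with n = 2.
At equilibrium E = 0, so log K = nE°cell / 0.0592 = (2)(+3.18) / 0.0592 = 107.4.

log K = 107.4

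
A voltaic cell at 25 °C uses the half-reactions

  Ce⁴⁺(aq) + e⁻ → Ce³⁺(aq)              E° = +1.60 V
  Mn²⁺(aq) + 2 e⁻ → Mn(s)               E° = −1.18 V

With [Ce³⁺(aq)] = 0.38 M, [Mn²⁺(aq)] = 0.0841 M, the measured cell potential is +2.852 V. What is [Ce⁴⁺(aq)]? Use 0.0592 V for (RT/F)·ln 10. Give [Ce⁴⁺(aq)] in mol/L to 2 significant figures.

Ce⁴⁺/Ce³⁺ is the cathode (higher E°); E°cell = +1.60 − (−1.18) = +2.78 V with n = 2.
From the Nernst equation, log Q = n(E° − E)/0.0592 = 2·(+2.78 − (+2.852))/0.0592 = −2.432.
Balancing electrons gives 2 Ce⁴⁺(aq) + Mn(s) → 2 Ce³⁺(aq) + Mn²⁺(aq); thus Q = ([Ce³⁺(aq)]^2·[Mn²⁺(aq)]) / [Ce⁴⁺(aq)]^2.
Substituting the known concentrations and solving, log [Ce⁴⁺(aq)] = 0.258 and [Ce⁴⁺(aq)] = 1.8 M.

1.8 M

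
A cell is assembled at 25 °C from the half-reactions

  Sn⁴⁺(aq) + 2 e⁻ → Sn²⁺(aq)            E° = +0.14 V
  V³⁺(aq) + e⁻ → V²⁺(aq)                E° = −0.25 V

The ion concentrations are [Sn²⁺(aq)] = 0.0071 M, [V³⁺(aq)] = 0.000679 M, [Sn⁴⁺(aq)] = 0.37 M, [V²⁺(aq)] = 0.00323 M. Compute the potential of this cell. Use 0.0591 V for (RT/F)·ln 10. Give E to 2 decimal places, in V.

The Sn⁴⁺/Sn²⁺ couple has the more positive E°, so it is the cathode; V³⁺/V²⁺ is the anode.
E°cell = +0.14 − (−0.25) = +0.39 V, with n = 2 electrons transferred.
Balancing gives Sn⁴⁺(aq) + 2 V²⁺(aq) → Sn²⁺(aq) + 2 V³⁺(aq); hence Q = ([Sn²⁺(aq)]·[V³⁺(aq)]^2) / ([Sn⁴⁺(aq)]·[V²⁺(aq)]^2) = 0.000848 (log Q = −3.072).
E = E° − (0.0591/n)·log Q = +0.39 − (0.0591/2)(−3.072) = +0.48 V.

+0.48 V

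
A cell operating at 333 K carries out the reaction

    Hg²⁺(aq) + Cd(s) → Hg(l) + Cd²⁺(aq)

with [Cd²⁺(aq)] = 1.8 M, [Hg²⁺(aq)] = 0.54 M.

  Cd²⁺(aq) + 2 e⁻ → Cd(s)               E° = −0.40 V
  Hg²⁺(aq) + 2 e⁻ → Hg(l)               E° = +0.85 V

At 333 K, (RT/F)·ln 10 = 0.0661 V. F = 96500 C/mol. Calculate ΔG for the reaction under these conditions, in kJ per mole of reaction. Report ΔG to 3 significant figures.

−238 kJ/mol

E°cell = +0.85 − (−0.40) = +1.25 V; the balanced reaction transfers n = 2 electrons.
Q = [Cd²⁺(aq)] / [Hg²⁺(aq)] = 3.33, so log Q = 0.523 and E = +1.25 − (0.0661/2)(0.523) = +1.2327 V.
Finally ΔG = −nFE = −(2)(96500 C/mol)(+1.2327 V) = −238 kJ/mol.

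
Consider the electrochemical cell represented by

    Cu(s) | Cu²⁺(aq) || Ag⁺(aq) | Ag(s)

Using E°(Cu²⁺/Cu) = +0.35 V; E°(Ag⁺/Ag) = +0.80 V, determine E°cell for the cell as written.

+0.45 V

By convention the left-hand electrode in cell notation is the anode (oxidation) and the right-hand electrode is the cathode (reduction).
E°cell = E°(right) − E°(left) = +0.80 − (+0.35) = +0.45 V.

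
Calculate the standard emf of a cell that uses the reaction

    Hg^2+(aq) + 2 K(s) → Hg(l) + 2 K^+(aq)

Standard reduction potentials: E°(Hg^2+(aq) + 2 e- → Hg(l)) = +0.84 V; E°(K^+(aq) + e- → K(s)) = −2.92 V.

+3.76 V

Hg^2+(aq) gains electrons, so the Hg²⁺/Hg couple is the cathode; the K⁺/K couple is the anode.
E°cell = E°(cathode) − E°(anode) = +0.84 − (−2.92) = +3.76 V.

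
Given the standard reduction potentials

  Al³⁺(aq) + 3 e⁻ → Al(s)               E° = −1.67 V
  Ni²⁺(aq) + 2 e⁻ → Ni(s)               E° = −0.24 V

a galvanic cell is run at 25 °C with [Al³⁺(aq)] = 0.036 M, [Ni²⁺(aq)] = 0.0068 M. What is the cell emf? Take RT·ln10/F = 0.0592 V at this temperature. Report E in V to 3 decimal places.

Ni²⁺/Ni is reduced (cathode, E° = −0.24 V) and Al³⁺/Al is oxidized (anode).
E°cell = −0.24 − (−1.67) = +1.43 V, with n = 6 electrons transferred.
The balanced reaction is 3 Ni²⁺(aq) + 2 Al(s) → 3 Ni(s) + 2 Al³⁺(aq), so Q = [Al³⁺(aq)]^2 / [Ni²⁺(aq)]^3 = 4.12×10^3 and log Q = 3.615.
By the Nernst equation, E = +1.43 − (0.0592/6)·(3.615) = +1.394 V.

+1.394 V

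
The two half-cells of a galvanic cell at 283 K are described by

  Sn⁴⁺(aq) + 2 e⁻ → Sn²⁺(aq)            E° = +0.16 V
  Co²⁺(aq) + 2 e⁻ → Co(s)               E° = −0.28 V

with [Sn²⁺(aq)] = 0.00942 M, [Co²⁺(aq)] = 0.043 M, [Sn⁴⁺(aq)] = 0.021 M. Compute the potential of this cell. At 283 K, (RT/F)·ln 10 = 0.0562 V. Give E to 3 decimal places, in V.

Since E°(Sn⁴⁺/Sn²⁺) > E°(Co²⁺/Co), Sn⁴⁺/Sn²⁺ serves as the cathode.
E°cell = E°cat − E°an = +0.16 − (−0.28) = +0.44 V; n = 2.
For the overall reaction Sn⁴⁺(aq) + Co(s) → Sn²⁺(aq) + Co²⁺(aq), Q = ([Sn²⁺(aq)]·[Co²⁺(aq)]) / [Sn⁴⁺(aq)] = 0.0193, giving log Q = −1.715.
E = E° − (0.0562/n)·log Q = +0.44 − (0.0562/2)(−1.715) = +0.488 V.

+0.488 V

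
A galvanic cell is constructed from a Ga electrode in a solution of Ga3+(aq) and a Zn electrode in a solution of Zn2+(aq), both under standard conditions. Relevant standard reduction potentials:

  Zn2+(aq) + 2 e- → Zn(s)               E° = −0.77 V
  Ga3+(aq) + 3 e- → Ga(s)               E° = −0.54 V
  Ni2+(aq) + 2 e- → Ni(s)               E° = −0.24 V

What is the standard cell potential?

The Ga³⁺/Ga couple has the higher E°, so Ga ion is reduced (cathode) and Zn is oxidized (anode).
E°cell = E°(cathode) − E°(anode) = −0.54 − (−0.77) = +0.23 V.

+0.23 V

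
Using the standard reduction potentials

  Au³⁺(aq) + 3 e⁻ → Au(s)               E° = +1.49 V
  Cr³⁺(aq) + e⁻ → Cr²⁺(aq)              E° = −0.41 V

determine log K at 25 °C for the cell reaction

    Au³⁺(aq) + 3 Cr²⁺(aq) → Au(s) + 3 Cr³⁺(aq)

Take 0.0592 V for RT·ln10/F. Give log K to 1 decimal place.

log K = 96.3

The Au³⁺/Au couple is reduced (cathode); E°cell = +1.49 − (−0.41) = +1.90 V with n = 3.
At equilibrium E = 0, so log K = nE°cell / 0.0592 = (3)(+1.90) / 0.0592 = 96.3.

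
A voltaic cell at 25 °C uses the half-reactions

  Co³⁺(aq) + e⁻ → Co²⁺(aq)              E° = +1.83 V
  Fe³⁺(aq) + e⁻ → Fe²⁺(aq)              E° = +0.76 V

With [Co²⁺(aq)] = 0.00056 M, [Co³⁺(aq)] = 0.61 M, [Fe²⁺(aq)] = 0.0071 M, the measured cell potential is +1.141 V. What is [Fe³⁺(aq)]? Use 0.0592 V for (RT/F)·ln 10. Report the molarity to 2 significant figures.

0.49 M

Co³⁺/Co²⁺ is the cathode (higher E°); E°cell = +1.83 − (+0.76) = +1.07 V with n = 1.
Since E = E° − (0.0592/n)·log Q, log Q = n(E° − E)/0.0592 = −1.199.
For Co³⁺(aq) + Fe²⁺(aq) → Co²⁺(aq) + Fe³⁺(aq), the reaction quotient is Q = ([Co²⁺(aq)]·[Fe³⁺(aq)]) / ([Co³⁺(aq)]·[Fe²⁺(aq)]).
Isolating [Fe³⁺(aq)] in Q = 10^{−1.199} yields log [Fe³⁺(aq)] = −0.311, i.e. 0.49 M.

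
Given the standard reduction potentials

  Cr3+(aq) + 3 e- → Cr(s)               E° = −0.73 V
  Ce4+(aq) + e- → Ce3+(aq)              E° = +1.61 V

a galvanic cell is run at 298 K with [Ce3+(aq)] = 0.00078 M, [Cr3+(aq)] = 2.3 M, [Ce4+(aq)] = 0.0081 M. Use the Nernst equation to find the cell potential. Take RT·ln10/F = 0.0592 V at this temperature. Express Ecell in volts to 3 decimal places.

+2.393 V

The Ce⁴⁺/Ce³⁺ couple has the more positive E°, so it is the cathode; Cr³⁺/Cr is the anode.
E°cell = E°cat − E°an = +1.61 − (−0.73) = +2.34 V; n = 3.
Balancing gives 3 Ce4+(aq) + Cr(s) → 3 Ce3+(aq) + Cr3+(aq); hence Q = ([Ce3+(aq)]^3·[Cr3+(aq)]) / [Ce4+(aq)]^3 = 0.00205 (log Q = −2.687).
By the Nernst equation, E = +2.34 − (0.0592/3)·(−2.687) = +2.393 V.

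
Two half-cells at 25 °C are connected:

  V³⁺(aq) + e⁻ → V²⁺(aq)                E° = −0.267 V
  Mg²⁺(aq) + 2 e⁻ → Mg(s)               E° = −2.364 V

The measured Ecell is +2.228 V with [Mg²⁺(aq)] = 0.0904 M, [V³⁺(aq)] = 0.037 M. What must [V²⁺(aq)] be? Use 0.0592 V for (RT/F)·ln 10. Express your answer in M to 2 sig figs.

The V³⁺/V²⁺ couple has the larger reduction potential, so it is the cathode: E°cell = −0.267 − (−2.364) = +2.097 V and n = 2.
From the Nernst equation, log Q = n(E° − E)/0.0592 = 2·(+2.097 − (+2.228))/0.0592 = −4.426.
Balancing electrons gives 2 V³⁺(aq) + Mg(s) → 2 V²⁺(aq) + Mg²⁺(aq); thus Q = ([V²⁺(aq)]^2·[Mg²⁺(aq)]) / [V³⁺(aq)]^2.
Solving for the unknown gives log [V²⁺(aq)] = −3.123, so [V²⁺(aq)] ≈ 0.00075 M.

0.00075 M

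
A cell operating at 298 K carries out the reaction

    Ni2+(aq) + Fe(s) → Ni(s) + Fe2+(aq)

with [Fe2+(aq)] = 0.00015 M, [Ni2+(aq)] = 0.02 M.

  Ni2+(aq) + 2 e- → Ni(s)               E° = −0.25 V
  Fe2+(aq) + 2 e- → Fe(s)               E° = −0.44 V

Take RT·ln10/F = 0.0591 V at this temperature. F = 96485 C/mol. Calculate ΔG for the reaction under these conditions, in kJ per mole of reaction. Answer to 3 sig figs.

E°cell = −0.25 − (−0.44) = +0.19 V; the balanced reaction transfers n = 2 electrons.
Q = [Fe2+(aq)] / [Ni2+(aq)] = 0.0075, so log Q = −2.125 and E = +0.19 − (0.0591/2)(−2.125) = +0.2528 V.
Finally ΔG = −nFE = −(2)(96485 C/mol)(+0.2528 V) = −48.8 kJ/mol.

−48.8 kJ/mol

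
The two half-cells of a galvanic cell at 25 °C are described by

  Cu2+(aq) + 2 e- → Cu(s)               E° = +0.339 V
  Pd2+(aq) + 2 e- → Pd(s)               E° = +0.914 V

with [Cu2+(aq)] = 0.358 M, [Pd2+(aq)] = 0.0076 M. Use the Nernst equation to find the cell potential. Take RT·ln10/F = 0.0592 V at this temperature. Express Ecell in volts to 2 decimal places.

Pd²⁺/Pd is reduced (cathode, E° = +0.914 V) and Cu²⁺/Cu is oxidized (anode).
The standard potential is +0.914 − (+0.339) = +0.575 V and the balanced reaction transfers n = 2 electrons.
Balancing gives Pd2+(aq) + Cu(s) → Pd(s) + Cu2+(aq); hence Q = [Cu2+(aq)] / [Pd2+(aq)] = 47.1 (log Q = 1.673).
Applying E = E° − (RT ln10/nF)·log Q gives +0.575 − (0.0592/2)(1.673) = +0.53 V.

+0.53 V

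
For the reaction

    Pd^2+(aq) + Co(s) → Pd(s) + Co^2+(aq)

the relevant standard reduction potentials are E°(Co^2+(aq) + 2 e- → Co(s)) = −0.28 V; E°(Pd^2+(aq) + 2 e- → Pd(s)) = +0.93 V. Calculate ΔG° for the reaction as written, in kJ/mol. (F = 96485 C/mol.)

−233 kJ/mol

In the reaction as written Pd^2+(aq) is reduced, so the Pd²⁺/Pd couple is the cathode and Co²⁺/Co is the anode.
E°cell = +0.93 − (−0.28) = +1.21 V; balancing electrons gives n = 2.
ΔG° = −nFE°cell = −(2)(96485)(+1.21) J/mol = −233 kJ/mol.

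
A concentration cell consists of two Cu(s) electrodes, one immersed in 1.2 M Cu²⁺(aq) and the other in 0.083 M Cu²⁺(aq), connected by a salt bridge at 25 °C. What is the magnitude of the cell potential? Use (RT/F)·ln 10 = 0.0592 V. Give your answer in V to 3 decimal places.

0.034 V

For a concentration cell E°cell = 0, since both electrodes use the same couple.
The compartment with the higher Cu²⁺(aq) concentration (1.2 M) acts as the cathode; ions are reduced there and produced at the dilute (0.083 M) anode.
With n = 2, Ecell = −(0.0592/2)·log([dilute]/[conc]) = −(0.0592/2)·log(0.083/1.2) = +0.034 V.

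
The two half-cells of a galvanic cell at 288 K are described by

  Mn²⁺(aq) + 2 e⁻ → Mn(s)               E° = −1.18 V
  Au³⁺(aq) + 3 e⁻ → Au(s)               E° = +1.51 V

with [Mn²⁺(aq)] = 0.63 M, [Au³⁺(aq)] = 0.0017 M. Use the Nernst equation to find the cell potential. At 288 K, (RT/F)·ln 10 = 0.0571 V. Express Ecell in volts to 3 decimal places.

+2.643 V

Since E°(Au³⁺/Au) > E°(Mn²⁺/Mn), Au³⁺/Au serves as the cathode.
E°cell = +1.51 − (−1.18) = +2.69 V, with n = 6 electrons transferred.
For the overall reaction 2 Au³⁺(aq) + 3 Mn(s) → 2 Au(s) + 3 Mn²⁺(aq), Q = [Mn²⁺(aq)]^3 / [Au³⁺(aq)]^2 = 8.65×10^4, giving log Q = 4.937.
E = E° − (0.0571/n)·log Q = +2.69 − (0.0571/6)(4.937) = +2.643 V.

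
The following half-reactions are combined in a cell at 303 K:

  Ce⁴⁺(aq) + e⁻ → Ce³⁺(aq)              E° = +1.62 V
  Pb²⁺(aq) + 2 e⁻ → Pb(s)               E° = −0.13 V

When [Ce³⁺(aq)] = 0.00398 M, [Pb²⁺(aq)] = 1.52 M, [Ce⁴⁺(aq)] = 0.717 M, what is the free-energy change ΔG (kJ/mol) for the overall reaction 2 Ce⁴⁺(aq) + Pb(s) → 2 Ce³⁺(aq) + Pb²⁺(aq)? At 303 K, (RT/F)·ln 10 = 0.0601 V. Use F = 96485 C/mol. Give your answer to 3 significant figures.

−363 kJ/mol

With Ce⁴⁺/Ce³⁺ reduced at the cathode, E°cell = +1.62 − (−0.13) = +1.75 V and n = 2.
The reaction quotient is ([Ce³⁺(aq)]^2·[Pb²⁺(aq)]) / [Ce⁴⁺(aq)]^2 = 4.68×10^−5; by Nernst, E = +1.75 − (0.0601/2)(−4.329) = +1.8801 V.
Finally ΔG = −nFE = −(2)(96485 C/mol)(+1.8801 V) = −363 kJ/mol.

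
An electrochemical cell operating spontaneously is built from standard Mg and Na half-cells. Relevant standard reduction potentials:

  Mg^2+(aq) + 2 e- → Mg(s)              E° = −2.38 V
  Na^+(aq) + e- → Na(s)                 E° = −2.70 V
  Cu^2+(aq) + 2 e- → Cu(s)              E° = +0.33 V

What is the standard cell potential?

+0.32 V

Of the two couples in this cell, the one with the more positive reduction potential is reduced at the cathode: here that is Mg²⁺/Mg (−2.38 V); Na⁺/Na (−2.70 V) is the anode.
E°cell = E°(cathode) − E°(anode) = −2.38 − (−2.70) = +0.32 V.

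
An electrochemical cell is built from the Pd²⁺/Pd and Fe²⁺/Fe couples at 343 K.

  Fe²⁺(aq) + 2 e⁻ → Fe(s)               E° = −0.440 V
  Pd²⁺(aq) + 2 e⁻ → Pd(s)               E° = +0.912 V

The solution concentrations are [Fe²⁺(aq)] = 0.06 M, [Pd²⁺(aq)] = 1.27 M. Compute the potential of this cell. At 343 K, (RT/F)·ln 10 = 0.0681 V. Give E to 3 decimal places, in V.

Pd²⁺/Pd is reduced (cathode, E° = +0.912 V) and Fe²⁺/Fe is oxidized (anode).
The standard potential is +0.912 − (−0.440) = +1.352 V and the balanced reaction transfers n = 2 electrons.
Balancing gives Pd²⁺(aq) + Fe(s) → Pd(s) + Fe²⁺(aq); hence Q = [Fe²⁺(aq)] / [Pd²⁺(aq)] = 0.0472 (log Q = −1.326).
E = E° − (0.0681/n)·log Q = +1.352 − (0.0681/2)(−1.326) = +1.397 V.

+1.397 V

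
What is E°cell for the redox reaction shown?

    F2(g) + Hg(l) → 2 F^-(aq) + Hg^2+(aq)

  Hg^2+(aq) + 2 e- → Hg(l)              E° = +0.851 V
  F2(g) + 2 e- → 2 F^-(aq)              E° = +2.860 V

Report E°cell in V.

In the reaction as written, F2(g) is reduced (cathode) and Hg^2+(aq) is produced by oxidation at the anode.
E°cell = E°(cathode) − E°(anode) = +2.860 − (+0.851) = +2.009 V.

+2.009 V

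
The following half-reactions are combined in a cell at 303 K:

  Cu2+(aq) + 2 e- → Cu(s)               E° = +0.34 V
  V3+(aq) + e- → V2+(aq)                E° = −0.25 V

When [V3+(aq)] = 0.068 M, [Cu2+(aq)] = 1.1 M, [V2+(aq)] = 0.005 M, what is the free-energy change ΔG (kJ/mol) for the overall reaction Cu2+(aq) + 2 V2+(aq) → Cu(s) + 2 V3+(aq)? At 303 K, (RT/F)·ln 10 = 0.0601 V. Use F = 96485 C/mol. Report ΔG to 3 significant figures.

−101 kJ/mol

The standard cell potential is +0.34 − (−0.25) = +0.59 V, with n = 2 electrons in the balanced equation.
Here Q = [V3+(aq)]^2 / ([Cu2+(aq)]·[V2+(aq)]^2) = 168 (log Q = 2.226), giving E = +0.59 − (0.0601/2)·(2.226) = +0.5231 V.
Finally ΔG = −nFE = −(2)(96485 C/mol)(+0.5231 V) = −101 kJ/mol.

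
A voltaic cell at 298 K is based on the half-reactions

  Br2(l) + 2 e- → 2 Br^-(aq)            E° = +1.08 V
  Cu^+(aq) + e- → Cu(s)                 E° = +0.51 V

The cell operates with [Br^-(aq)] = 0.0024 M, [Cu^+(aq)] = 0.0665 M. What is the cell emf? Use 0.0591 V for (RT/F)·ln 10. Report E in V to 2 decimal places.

+0.79 V

Br₂/Br⁻ is reduced (cathode, E° = +1.08 V) and Cu⁺/Cu is oxidized (anode).
E°cell = +1.08 − (+0.51) = +0.57 V, with n = 2 electrons transferred.
The balanced reaction is Br2(l) + 2 Cu(s) → 2 Br^-(aq) + 2 Cu^+(aq), so Q = [Br^-(aq)]^2·[Cu^+(aq)]^2 = 2.55×10^−8 and log Q = −7.594.
By the Nernst equation, E = +0.57 − (0.0591/2)·(−7.594) = +0.79 V.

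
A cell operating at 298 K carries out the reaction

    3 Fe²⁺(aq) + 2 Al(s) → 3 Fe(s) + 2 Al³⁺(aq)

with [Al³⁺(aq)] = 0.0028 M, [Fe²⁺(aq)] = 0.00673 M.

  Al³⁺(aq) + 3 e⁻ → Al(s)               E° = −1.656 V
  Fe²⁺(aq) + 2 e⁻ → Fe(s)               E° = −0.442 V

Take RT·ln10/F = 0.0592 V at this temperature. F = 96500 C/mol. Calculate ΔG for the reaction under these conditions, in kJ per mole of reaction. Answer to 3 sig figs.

With Fe²⁺/Fe reduced at the cathode, E°cell = −0.442 − (−1.656) = +1.214 V and n = 6.
The reaction quotient is [Al³⁺(aq)]^2 / [Fe²⁺(aq)]^3 = 25.7; by Nernst, E = +1.214 − (0.0592/6)(1.410) = +1.2001 V.
Finally ΔG = −nFE = −(6)(96500 C/mol)(+1.2001 V) = −695 kJ/mol.

−695 kJ/mol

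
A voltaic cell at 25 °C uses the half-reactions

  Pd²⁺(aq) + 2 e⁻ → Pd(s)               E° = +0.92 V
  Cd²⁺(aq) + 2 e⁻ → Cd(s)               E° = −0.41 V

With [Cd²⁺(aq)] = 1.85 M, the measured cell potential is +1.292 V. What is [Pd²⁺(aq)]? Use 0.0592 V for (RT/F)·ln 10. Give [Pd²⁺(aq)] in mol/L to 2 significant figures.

The Pd²⁺/Pd couple has the larger reduction potential, so it is the cathode: E°cell = +0.92 − (−0.41) = +1.33 V and n = 2.
Since E = E° − (0.0592/n)·log Q, log Q = n(E° − E)/0.0592 = 1.284.
For Pd²⁺(aq) + Cd(s) → Pd(s) + Cd²⁺(aq), the reaction quotient is Q = [Cd²⁺(aq)] / [Pd²⁺(aq)].
Solving for the unknown gives log [Pd²⁺(aq)] = −1.017, so [Pd²⁺(aq)] ≈ 0.096 M.

0.096 M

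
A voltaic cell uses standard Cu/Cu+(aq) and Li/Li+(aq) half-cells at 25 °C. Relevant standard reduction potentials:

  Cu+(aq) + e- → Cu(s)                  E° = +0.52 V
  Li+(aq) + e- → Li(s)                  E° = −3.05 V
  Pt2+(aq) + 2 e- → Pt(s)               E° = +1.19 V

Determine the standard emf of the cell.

+3.57 V

The Cu⁺/Cu couple has the higher E°, so Cu ion is reduced (cathode) and Li is oxidized (anode).
E°cell = E°(cathode) − E°(anode) = +0.52 − (−3.05) = +3.57 V.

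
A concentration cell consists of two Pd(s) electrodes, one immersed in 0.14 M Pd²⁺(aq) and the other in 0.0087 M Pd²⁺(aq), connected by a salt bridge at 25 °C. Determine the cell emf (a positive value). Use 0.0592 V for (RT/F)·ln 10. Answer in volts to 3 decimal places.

0.036 V

For a concentration cell E°cell = 0, since both electrodes use the same couple.
The compartment with the higher Pd²⁺(aq) concentration (0.14 M) acts as the cathode; ions are reduced there and produced at the dilute (0.0087 M) anode.
With n = 2, Ecell = −(0.0592/2)·log([dilute]/[conc]) = −(0.0592/2)·log(0.0087/0.14) = +0.036 V.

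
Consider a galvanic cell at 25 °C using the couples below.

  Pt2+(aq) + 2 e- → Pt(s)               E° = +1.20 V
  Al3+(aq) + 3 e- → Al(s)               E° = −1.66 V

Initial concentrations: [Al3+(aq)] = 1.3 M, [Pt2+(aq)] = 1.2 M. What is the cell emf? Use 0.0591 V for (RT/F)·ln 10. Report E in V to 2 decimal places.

Since E°(Pt²⁺/Pt) > E°(Al³⁺/Al), Pt²⁺/Pt serves as the cathode.
E°cell = E°cat − E°an = +1.20 − (−1.66) = +2.86 V; n = 6.
The balanced reaction is 3 Pt2+(aq) + 2 Al(s) → 3 Pt(s) + 2 Al3+(aq), so Q = [Al3+(aq)]^2 / [Pt2+(aq)]^3 = 0.978 and log Q = −0.010.
By the Nernst equation, E = +2.86 − (0.0591/6)·(−0.010) = +2.86 V.

+2.86 V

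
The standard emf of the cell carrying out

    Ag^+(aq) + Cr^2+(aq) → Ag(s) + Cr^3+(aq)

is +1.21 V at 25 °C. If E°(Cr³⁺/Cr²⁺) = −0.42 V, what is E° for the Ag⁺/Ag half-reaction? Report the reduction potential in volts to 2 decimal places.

+0.79 V

In the reaction as written the Ag⁺/Ag couple is reduced (cathode) and Cr³⁺/Cr²⁺ is oxidized (anode), so E°cell = E°(Ag⁺/Ag) − E°(Cr³⁺/Cr²⁺).
E°(Ag⁺/Ag) = E°cell + E°(anode) = +1.21 + (−0.42) = +0.79 V.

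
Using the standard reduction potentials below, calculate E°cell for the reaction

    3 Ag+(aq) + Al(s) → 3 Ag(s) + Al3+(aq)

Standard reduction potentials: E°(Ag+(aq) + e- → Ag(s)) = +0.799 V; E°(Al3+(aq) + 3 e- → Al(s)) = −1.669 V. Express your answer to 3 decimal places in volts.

Ag+(aq) gains electrons, so the Ag⁺/Ag couple is the cathode; the Al³⁺/Al couple is the anode.
E°cell = E°(cathode) − E°(anode) = +0.799 − (−1.669) = +2.468 V.
The positive value indicates the reaction is spontaneous as written.

+2.468 V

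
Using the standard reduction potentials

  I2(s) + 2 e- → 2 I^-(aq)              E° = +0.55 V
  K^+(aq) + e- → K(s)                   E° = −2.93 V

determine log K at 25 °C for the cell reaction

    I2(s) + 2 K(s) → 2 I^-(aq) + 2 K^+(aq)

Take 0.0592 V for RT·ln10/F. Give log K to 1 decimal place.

The I₂/I⁻ couple is reduced (cathode); E°cell = +0.55 − (−2.93) = +3.48 V with n = 2.
At equilibrium E = 0, so log K = nE°cell / 0.0592 = (2)(+3.48) / 0.0592 = 117.6.

log K = 117.6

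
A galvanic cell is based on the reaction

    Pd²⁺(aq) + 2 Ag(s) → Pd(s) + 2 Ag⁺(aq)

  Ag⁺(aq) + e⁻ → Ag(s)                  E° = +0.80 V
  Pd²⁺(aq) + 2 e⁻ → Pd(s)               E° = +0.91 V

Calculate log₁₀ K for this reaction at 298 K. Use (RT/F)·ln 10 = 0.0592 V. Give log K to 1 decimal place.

log K = 3.7

The Pd²⁺/Pd couple is reduced (cathode); E°cell = +0.91 − (+0.80) = +0.11 V with n = 2.
At equilibrium E = 0, so log K = nE°cell / 0.0592 = (2)(+0.11) / 0.0592 = 3.7.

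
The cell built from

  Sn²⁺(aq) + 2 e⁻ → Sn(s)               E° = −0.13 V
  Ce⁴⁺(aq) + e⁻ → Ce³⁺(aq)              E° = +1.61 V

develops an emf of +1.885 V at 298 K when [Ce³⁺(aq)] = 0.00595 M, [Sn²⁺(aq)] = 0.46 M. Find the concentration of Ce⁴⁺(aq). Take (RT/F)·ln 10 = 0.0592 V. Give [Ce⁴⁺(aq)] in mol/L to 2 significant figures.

The Ce⁴⁺/Ce³⁺ couple has the larger reduction potential, so it is the cathode: E°cell = +1.61 − (−0.13) = +1.74 V and n = 2.
Since E = E° − (0.0592/n)·log Q, log Q = n(E° − E)/0.0592 = −4.899.
For 2 Ce⁴⁺(aq) + Sn(s) → 2 Ce³⁺(aq) + Sn²⁺(aq), the reaction quotient is Q = ([Ce³⁺(aq)]^2·[Sn²⁺(aq)]) / [Ce⁴⁺(aq)]^2.
Solving for the unknown gives log [Ce⁴⁺(aq)] = 0.055, so [Ce⁴⁺(aq)] ≈ 1.1 M.

1.1 M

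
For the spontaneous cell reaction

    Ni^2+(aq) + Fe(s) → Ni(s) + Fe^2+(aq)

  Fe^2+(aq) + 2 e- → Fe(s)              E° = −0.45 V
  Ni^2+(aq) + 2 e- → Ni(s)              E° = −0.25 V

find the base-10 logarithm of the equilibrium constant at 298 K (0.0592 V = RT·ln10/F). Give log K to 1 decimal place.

The Ni²⁺/Ni couple is reduced (cathode); E°cell = −0.25 − (−0.45) = +0.20 V with n = 2.
At equilibrium E = 0, so log K = nE°cell / 0.0592 = (2)(+0.20) / 0.0592 = 6.8.

log K = 6.8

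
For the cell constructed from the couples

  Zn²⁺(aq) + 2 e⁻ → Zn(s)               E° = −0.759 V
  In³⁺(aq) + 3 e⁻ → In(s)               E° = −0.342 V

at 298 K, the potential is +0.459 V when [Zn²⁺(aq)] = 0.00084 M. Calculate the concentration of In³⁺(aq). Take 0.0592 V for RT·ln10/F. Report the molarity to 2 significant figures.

0.0033 M

In³⁺/In is the cathode (higher E°); E°cell = −0.342 − (−0.759) = +0.417 V with n = 6.
From the Nernst equation, log Q = n(E° − E)/0.0592 = 6·(+0.417 − (+0.459))/0.0592 = −4.257.
The balanced reaction is 2 In³⁺(aq) + 3 Zn(s) → 2 In(s) + 3 Zn²⁺(aq), so Q = [Zn²⁺(aq)]^3 / [In³⁺(aq)]^2.
Solving for the unknown gives log [In³⁺(aq)] = −2.485, so [In³⁺(aq)] ≈ 0.0033 M.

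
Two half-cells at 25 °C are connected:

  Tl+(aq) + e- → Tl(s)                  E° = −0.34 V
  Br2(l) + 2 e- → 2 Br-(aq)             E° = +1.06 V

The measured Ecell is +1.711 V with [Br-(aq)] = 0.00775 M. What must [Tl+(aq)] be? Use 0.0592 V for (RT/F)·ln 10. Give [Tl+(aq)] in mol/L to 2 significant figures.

With Br₂/Br⁻ at the cathode and Tl⁺/Tl at the anode, E°cell = +1.06 − (−0.34) = +1.40 V (n = 2).
Since E = E° − (0.0592/n)·log Q, log Q = n(E° − E)/0.0592 = −10.507.
Balancing electrons gives Br2(l) + 2 Tl(s) → 2 Br-(aq) + 2 Tl+(aq); thus Q = [Br-(aq)]^2·[Tl+(aq)]^2.
Substituting the known concentrations and solving, log [Tl+(aq)] = −3.143 and [Tl+(aq)] = 0.00072 M.

0.00072 M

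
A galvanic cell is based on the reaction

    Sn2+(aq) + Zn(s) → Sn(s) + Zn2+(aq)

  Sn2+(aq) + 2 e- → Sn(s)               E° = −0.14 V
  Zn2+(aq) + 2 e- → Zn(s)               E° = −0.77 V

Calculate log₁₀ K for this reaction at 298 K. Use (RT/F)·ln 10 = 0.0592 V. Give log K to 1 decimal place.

log K = 21.3

The Sn²⁺/Sn couple is reduced (cathode); E°cell = −0.14 − (−0.77) = +0.63 V with n = 2.
At equilibrium E = 0, so log K = nE°cell / 0.0592 = (2)(+0.63) / 0.0592 = 21.3.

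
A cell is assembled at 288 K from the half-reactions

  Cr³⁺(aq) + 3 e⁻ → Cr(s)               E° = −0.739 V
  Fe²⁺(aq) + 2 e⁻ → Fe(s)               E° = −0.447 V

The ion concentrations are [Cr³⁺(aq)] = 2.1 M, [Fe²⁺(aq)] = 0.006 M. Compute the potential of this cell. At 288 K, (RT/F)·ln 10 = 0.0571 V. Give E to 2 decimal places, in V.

The Fe²⁺/Fe couple has the more positive E°, so it is the cathode; Cr³⁺/Cr is the anode.
The standard potential is −0.447 − (−0.739) = +0.292 V and the balanced reaction transfers n = 6 electrons.
For the overall reaction 3 Fe²⁺(aq) + 2 Cr(s) → 3 Fe(s) + 2 Cr³⁺(aq), Q = [Cr³⁺(aq)]^2 / [Fe²⁺(aq)]^3 = 2.04×10^7, giving log Q = 7.310.
By the Nernst equation, E = +0.292 − (0.0571/6)·(7.310) = +0.22 V.

+0.22 V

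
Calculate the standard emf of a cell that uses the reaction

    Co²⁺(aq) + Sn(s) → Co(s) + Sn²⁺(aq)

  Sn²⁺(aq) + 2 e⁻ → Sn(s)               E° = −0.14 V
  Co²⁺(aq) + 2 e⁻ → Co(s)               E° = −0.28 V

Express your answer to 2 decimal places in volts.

−0.14 V

Co²⁺(aq) gains electrons, so the Co²⁺/Co couple is the cathode; the Sn²⁺/Sn couple is the anode.
E°cell = E°(cathode) − E°(anode) = −0.28 − (−0.14) = −0.14 V.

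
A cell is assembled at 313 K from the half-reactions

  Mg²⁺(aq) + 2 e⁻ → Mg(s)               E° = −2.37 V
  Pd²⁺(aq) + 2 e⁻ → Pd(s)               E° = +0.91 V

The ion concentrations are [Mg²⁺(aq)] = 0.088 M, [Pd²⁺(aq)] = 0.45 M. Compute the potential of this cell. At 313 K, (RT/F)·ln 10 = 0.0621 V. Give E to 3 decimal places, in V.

+3.302 V

Since E°(Pd²⁺/Pd) > E°(Mg²⁺/Mg), Pd²⁺/Pd serves as the cathode.
The standard potential is +0.91 − (−2.37) = +3.28 V and the balanced reaction transfers n = 2 electrons.
For the overall reaction Pd²⁺(aq) + Mg(s) → Pd(s) + Mg²⁺(aq), Q = [Mg²⁺(aq)] / [Pd²⁺(aq)] = 0.196, giving log Q = −0.709.
E = E° − (0.0621/n)·log Q = +3.28 − (0.0621/2)(−0.709) = +3.302 V.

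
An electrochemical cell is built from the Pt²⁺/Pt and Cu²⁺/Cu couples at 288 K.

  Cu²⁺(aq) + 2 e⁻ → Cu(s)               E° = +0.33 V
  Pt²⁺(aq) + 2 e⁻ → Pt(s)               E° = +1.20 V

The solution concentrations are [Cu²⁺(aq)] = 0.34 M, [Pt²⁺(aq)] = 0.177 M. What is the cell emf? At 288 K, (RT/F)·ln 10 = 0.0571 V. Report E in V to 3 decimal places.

The Pt²⁺/Pt couple has the more positive E°, so it is the cathode; Cu²⁺/Cu is the anode.
E°cell = +1.20 − (+0.33) = +0.87 V, with n = 2 electrons transferred.
For the overall reaction Pt²⁺(aq) + Cu(s) → Pt(s) + Cu²⁺(aq), Q = [Cu²⁺(aq)] / [Pt²⁺(aq)] = 1.92, giving log Q = 0.284.
By the Nernst equation, E = +0.87 − (0.0571/2)·(0.284) = +0.862 V.

+0.862 V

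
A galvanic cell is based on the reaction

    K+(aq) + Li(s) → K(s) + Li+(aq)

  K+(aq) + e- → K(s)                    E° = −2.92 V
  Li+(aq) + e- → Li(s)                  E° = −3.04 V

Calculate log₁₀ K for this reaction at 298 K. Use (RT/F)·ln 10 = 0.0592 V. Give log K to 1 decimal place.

The K⁺/K couple is reduced (cathode); E°cell = −2.92 − (−3.04) = +0.12 V with n = 1.
At equilibrium E = 0, so log K = nE°cell / 0.0592 = (1)(+0.12) / 0.0592 = 2.0.

log K = 2.0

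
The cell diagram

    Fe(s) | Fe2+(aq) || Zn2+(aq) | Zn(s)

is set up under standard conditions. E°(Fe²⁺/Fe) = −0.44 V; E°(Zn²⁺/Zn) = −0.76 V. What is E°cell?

By convention the left-hand electrode in cell notation is the anode (oxidation) and the right-hand electrode is the cathode (reduction).
E°cell = E°(right) − E°(left) = −0.76 − (−0.44) = −0.32 V.
The negative sign shows that, as written, the cell would require an external voltage to drive the reaction.

−0.32 V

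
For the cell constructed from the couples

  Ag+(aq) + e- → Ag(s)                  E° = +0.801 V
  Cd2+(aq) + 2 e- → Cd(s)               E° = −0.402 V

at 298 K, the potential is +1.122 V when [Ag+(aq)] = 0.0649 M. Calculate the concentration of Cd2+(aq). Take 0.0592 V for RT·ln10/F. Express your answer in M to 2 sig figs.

Ag⁺/Ag is the cathode (higher E°); E°cell = +0.801 − (−0.402) = +1.203 V with n = 2.
From the Nernst equation, log Q = n(E° − E)/0.0592 = 2·(+1.203 − (+1.122))/0.0592 = 2.736.
Balancing electrons gives 2 Ag+(aq) + Cd(s) → 2 Ag(s) + Cd2+(aq); thus Q = [Cd2+(aq)] / [Ag+(aq)]^2.
Substituting the known concentrations and solving, log [Cd2+(aq)] = 0.360 and [Cd2+(aq)] = 2.3 M.

2.3 M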